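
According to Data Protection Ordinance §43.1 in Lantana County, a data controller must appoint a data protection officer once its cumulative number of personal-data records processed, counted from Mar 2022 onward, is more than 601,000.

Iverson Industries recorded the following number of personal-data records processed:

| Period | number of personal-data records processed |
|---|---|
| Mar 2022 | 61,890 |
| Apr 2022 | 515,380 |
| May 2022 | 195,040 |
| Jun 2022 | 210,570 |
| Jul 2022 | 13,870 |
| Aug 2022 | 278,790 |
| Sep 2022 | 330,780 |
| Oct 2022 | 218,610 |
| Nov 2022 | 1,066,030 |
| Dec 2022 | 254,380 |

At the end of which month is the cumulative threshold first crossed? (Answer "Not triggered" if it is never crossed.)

Through Mar 2022: 61,890
Through Apr 2022: 577,270
Through May 2022: 772,310 ← exceeds threshold

May 2022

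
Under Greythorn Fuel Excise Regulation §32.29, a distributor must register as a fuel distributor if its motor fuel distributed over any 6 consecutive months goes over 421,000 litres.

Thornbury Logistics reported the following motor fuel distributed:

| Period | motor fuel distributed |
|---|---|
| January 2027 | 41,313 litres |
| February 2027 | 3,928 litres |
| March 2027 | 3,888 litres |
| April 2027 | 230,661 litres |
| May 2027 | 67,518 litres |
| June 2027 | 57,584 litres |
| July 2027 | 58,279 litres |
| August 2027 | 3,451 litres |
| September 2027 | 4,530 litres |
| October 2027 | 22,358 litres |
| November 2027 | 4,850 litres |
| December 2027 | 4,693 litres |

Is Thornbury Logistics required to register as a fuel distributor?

Yes

January 2027–June 2027: 41,313 litres + 3,928 litres + 3,888 litres + 230,661 litres + 67,518 litres + 57,584 litres = 404,892 litres (under)
February 2027–July 2027: 3,928 litres + 3,888 litres + 230,661 litres + 67,518 litres + 57,584 litres + 58,279 litres = 421,858 litres (over)
March 2027–August 2027: 3,888 litres + 230,661 litres + 67,518 litres + 57,584 litres + 58,279 litres + 3,451 litres = 421,381 litres (over)
April 2027–September 2027: 230,661 litres + 67,518 litres + 57,584 litres + 58,279 litres + 3,451 litres + 4,530 litres = 422,023 litres (over)
May 2027–October 2027: 67,518 litres + 57,584 litres + 58,279 litres + 3,451 litres + 4,530 litres + 22,358 litres = 213,720 litres (under)
June 2027–November 2027: 57,584 litres + 58,279 litres + 3,451 litres + 4,530 litres + 22,358 litres + 4,850 litres = 151,052 litres (under)
July 2027–December 2027: 58,279 litres + 3,451 litres + 4,530 litres + 22,358 litres + 4,850 litres + 4,693 litres = 98,161 litres (under)
At least one window exceeds 421,000 litres.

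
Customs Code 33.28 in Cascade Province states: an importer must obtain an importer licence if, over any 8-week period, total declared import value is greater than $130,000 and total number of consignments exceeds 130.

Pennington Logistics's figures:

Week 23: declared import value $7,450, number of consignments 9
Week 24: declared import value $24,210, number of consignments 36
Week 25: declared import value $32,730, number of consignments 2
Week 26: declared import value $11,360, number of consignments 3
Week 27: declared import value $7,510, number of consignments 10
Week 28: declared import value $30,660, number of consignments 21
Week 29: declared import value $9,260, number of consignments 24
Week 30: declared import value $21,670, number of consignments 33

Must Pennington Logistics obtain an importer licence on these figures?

Yes

Total declared import value: $7,450 + $24,210 + $32,730 + $11,360 + $7,510 + $30,660 + $9,260 + $21,670 = $144,850 (> $130,000).
Total number of consignments: 9 + 36 + 2 + 3 + 10 + 21 + 24 + 33 = 138 (> 130).
The test is 'and': both thresholds are exceeded.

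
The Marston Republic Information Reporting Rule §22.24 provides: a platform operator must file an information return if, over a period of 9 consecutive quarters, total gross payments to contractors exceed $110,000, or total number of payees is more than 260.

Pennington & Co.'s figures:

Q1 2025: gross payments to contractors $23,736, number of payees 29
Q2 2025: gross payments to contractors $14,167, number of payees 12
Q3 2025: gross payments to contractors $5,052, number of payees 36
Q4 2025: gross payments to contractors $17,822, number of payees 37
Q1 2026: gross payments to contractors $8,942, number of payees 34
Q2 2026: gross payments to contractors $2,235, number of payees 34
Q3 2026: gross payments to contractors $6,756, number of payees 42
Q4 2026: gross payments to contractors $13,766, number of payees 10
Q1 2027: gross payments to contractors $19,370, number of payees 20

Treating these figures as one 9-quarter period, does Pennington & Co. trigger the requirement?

Yes

Total gross payments to contractors: $23,736 + $14,167 + $5,052 + $17,822 + $8,942 + $2,235 + $6,756 + $13,766 + $19,370 = $111,846 (> $110,000).
Total number of payees: 29 + 12 + 36 + 37 + 34 + 34 + 42 + 10 + 20 = 254 (≤ 260).
The test is 'or': at least one threshold is exceeded.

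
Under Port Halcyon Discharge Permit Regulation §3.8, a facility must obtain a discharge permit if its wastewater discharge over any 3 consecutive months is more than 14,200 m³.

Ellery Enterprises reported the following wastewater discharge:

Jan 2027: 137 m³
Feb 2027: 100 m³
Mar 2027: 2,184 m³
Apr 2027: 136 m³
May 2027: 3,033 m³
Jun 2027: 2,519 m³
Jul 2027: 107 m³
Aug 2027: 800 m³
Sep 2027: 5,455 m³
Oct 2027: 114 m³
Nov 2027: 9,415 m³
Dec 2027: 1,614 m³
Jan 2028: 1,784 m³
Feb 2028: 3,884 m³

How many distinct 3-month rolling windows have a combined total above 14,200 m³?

Jan 2027–Mar 2027: 137 m³ + 100 m³ + 2,184 m³ = 2,421 m³ (under)
Feb 2027–Apr 2027: 100 m³ + 2,184 m³ + 136 m³ = 2,420 m³ (under)
Mar 2027–May 2027: 2,184 m³ + 136 m³ + 3,033 m³ = 5,353 m³ (under)
Apr 2027–Jun 2027: 136 m³ + 3,033 m³ + 2,519 m³ = 5,688 m³ (under)
May 2027–Jul 2027: 3,033 m³ + 2,519 m³ + 107 m³ = 5,659 m³ (under)
Jun 2027–Aug 2027: 2,519 m³ + 107 m³ + 800 m³ = 3,426 m³ (under)
Jul 2027–Sep 2027: 107 m³ + 800 m³ + 5,455 m³ = 6,362 m³ (under)
Aug 2027–Oct 2027: 800 m³ + 5,455 m³ + 114 m³ = 6,369 m³ (under)
Sep 2027–Nov 2027: 5,455 m³ + 114 m³ + 9,415 m³ = 14,984 m³ (over)
Oct 2027–Dec 2027: 114 m³ + 9,415 m³ + 1,614 m³ = 11,143 m³ (under)
Nov 2027–Jan 2028: 9,415 m³ + 1,614 m³ + 1,784 m³ = 12,813 m³ (under)
Dec 2027–Feb 2028: 1,614 m³ + 1,784 m³ + 3,884 m³ = 7,282 m³ (under)
1 window exceeds the threshold.

1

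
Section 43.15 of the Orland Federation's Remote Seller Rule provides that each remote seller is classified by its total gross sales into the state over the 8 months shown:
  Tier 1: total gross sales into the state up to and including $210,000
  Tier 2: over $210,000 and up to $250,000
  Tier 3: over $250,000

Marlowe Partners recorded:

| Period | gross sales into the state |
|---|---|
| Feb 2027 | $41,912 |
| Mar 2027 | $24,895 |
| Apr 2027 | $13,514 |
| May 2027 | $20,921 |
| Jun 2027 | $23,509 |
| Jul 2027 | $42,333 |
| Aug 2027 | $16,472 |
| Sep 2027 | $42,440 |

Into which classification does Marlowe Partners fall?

Tier 2

Total gross sales into the state: $41,912 + $24,895 + $13,514 + $20,921 + $23,509 + $42,333 + $16,472 + $42,440 = $225,996.
$210,000 < $225,996 ≤ $250,000, so Tier 2 applies.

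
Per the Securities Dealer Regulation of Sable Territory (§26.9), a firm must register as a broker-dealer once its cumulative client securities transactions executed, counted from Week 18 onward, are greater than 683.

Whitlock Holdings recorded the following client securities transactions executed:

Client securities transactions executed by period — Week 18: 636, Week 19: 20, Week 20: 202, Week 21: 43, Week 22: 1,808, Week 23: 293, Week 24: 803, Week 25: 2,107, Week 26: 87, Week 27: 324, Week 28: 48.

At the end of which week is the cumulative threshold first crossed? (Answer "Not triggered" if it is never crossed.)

Through Week 18: 636
Through Week 19: 656
Through Week 20: 858 ← exceeds threshold

Week 20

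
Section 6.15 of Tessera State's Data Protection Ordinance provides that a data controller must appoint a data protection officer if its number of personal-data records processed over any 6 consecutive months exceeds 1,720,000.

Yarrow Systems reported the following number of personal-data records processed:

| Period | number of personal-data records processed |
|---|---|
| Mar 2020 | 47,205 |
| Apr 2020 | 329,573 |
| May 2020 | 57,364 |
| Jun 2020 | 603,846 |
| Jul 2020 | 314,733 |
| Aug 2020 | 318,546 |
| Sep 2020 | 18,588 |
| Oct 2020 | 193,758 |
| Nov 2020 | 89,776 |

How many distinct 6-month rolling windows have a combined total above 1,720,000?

0

Mar 2020–Aug 2020: 47,205 + 329,573 + 57,364 + 603,846 + 314,733 + 318,546 = 1,671,267 (under)
Apr 2020–Sep 2020: 329,573 + 57,364 + 603,846 + 314,733 + 318,546 + 18,588 = 1,642,650 (under)
May 2020–Oct 2020: 57,364 + 603,846 + 314,733 + 318,546 + 18,588 + 193,758 = 1,506,835 (under)
Jun 2020–Nov 2020: 603,846 + 314,733 + 318,546 + 18,588 + 193,758 + 89,776 = 1,539,247 (under)
0 windows exceed the threshold.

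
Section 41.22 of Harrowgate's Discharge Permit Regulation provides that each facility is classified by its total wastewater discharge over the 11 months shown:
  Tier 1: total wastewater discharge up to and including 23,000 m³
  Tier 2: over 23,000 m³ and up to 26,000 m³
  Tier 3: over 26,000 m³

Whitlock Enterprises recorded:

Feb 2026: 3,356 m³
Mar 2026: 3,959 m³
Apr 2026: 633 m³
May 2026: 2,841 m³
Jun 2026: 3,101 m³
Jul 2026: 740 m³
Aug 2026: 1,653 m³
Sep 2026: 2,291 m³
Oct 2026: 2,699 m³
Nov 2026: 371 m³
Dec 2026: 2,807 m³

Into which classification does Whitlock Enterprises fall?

Total wastewater discharge: 3,356 m³ + 3,959 m³ + 633 m³ + 2,841 m³ + 3,101 m³ + 740 m³ + 1,653 m³ + 2,291 m³ + 2,699 m³ + 371 m³ + 2,807 m³ = 24,451 m³.
23,000 m³ < 24,451 m³ ≤ 26,000 m³, so Tier 2 applies.

Tier 2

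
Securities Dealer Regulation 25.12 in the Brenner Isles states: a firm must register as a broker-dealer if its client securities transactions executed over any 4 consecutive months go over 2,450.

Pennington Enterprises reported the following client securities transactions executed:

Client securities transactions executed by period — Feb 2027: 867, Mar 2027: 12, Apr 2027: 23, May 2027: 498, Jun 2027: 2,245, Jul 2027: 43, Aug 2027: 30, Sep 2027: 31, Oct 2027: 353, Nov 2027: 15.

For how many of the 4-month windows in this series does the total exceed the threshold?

Feb 2027–May 2027: 867 + 12 + 23 + 498 = 1,400 (under)
Mar 2027–Jun 2027: 12 + 23 + 498 + 2,245 = 2,778 (over)
Apr 2027–Jul 2027: 23 + 498 + 2,245 + 43 = 2,809 (over)
May 2027–Aug 2027: 498 + 2,245 + 43 + 30 = 2,816 (over)
Jun 2027–Sep 2027: 2,245 + 43 + 30 + 31 = 2,349 (under)
Jul 2027–Oct 2027: 43 + 30 + 31 + 353 = 457 (under)
Aug 2027–Nov 2027: 30 + 31 + 353 + 15 = 429 (under)
3 windows exceed the threshold.

3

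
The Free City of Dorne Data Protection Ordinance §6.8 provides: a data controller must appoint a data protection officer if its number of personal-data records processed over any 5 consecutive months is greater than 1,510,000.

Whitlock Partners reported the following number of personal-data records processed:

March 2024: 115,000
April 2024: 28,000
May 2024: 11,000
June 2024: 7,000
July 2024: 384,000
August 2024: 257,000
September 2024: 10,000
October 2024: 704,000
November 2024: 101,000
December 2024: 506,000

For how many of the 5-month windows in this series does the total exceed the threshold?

1

March 2024–July 2024: 115,000 + 28,000 + 11,000 + 7,000 + 384,000 = 545,000 (under)
April 2024–August 2024: 28,000 + 11,000 + 7,000 + 384,000 + 257,000 = 687,000 (under)
May 2024–September 2024: 11,000 + 7,000 + 384,000 + 257,000 + 10,000 = 669,000 (under)
June 2024–October 2024: 7,000 + 384,000 + 257,000 + 10,000 + 704,000 = 1,362,000 (under)
July 2024–November 2024: 384,000 + 257,000 + 10,000 + 704,000 + 101,000 = 1,456,000 (under)
August 2024–December 2024: 257,000 + 10,000 + 704,000 + 101,000 + 506,000 = 1,578,000 (over)
1 window exceeds the threshold.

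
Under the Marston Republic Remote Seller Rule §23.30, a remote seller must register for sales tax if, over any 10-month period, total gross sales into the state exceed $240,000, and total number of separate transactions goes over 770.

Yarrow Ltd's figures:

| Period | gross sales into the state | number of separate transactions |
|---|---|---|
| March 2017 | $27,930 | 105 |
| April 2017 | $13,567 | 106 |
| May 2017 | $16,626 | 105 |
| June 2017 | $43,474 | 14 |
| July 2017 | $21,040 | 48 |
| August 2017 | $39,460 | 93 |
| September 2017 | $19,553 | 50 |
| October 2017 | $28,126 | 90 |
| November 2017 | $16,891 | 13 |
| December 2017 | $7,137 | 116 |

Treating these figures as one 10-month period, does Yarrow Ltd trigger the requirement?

Total gross sales into the state: $27,930 + $13,567 + $16,626 + $43,474 + $21,040 + $39,460 + $19,553 + $28,126 + $16,891 + $7,137 = $233,804 (≤ $240,000).
Total number of separate transactions: 105 + 106 + 105 + 14 + 48 + 93 + 50 + 90 + 13 + 116 = 740 (≤ 770).
The test is 'and': the rule requires both, and at least one is not exceeded.

No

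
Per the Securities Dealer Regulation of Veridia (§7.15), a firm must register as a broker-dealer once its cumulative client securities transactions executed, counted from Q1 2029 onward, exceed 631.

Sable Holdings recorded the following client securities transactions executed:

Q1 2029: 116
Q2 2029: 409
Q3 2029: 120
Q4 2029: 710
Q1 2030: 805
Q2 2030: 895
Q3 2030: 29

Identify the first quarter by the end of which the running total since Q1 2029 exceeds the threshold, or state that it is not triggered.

Q3 2029

Through Q1 2029: 116
Through Q2 2029: 525
Through Q3 2029: 645 ← exceeds threshold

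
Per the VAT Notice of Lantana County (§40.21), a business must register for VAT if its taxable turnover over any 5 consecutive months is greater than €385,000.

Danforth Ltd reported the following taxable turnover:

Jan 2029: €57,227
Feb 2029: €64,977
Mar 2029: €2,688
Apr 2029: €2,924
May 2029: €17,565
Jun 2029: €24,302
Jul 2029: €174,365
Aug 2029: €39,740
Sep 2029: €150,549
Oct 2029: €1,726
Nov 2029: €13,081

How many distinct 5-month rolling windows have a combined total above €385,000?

2

Jan 2029–May 2029: €57,227 + €64,977 + €2,688 + €2,924 + €17,565 = €145,381 (under)
Feb 2029–Jun 2029: €64,977 + €2,688 + €2,924 + €17,565 + €24,302 = €112,456 (under)
Mar 2029–Jul 2029: €2,688 + €2,924 + €17,565 + €24,302 + €174,365 = €221,844 (under)
Apr 2029–Aug 2029: €2,924 + €17,565 + €24,302 + €174,365 + €39,740 = €258,896 (under)
May 2029–Sep 2029: €17,565 + €24,302 + €174,365 + €39,740 + €150,549 = €406,521 (over)
Jun 2029–Oct 2029: €24,302 + €174,365 + €39,740 + €150,549 + €1,726 = €390,682 (over)
Jul 2029–Nov 2029: €174,365 + €39,740 + €150,549 + €1,726 + €13,081 = €379,461 (under)
2 windows exceed the threshold.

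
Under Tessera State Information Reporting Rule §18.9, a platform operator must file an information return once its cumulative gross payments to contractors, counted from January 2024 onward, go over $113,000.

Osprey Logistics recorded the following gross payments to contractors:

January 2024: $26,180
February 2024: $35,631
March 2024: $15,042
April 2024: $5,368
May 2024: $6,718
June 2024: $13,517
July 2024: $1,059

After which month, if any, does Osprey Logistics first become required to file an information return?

Not triggered

Through January 2024: $26,180
Through February 2024: $61,811
Through March 2024: $76,853
Through April 2024: $82,221
Through May 2024: $88,939
Through June 2024: $102,456
Through July 2024: $103,515
Final cumulative total $103,515 ≤ $113,000; the threshold is never exceeded.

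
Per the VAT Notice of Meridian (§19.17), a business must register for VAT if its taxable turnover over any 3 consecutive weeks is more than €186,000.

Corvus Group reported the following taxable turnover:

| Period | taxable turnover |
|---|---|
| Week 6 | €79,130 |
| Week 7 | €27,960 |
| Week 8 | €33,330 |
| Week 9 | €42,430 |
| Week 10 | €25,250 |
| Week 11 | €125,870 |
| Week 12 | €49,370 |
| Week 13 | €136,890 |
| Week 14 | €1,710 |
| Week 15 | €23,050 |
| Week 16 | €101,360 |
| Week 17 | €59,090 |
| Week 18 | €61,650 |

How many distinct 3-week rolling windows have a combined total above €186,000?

Week 6–Week 8: €79,130 + €27,960 + €33,330 = €140,420 (under)
Week 7–Week 9: €27,960 + €33,330 + €42,430 = €103,720 (under)
Week 8–Week 10: €33,330 + €42,430 + €25,250 = €101,010 (under)
Week 9–Week 11: €42,430 + €25,250 + €125,870 = €193,550 (over)
Week 10–Week 12: €25,250 + €125,870 + €49,370 = €200,490 (over)
Week 11–Week 13: €125,870 + €49,370 + €136,890 = €312,130 (over)
Week 12–Week 14: €49,370 + €136,890 + €1,710 = €187,970 (over)
Week 13–Week 15: €136,890 + €1,710 + €23,050 = €161,650 (under)
Week 14–Week 16: €1,710 + €23,050 + €101,360 = €126,120 (under)
Week 15–Week 17: €23,050 + €101,360 + €59,090 = €183,500 (under)
Week 16–Week 18: €101,360 + €59,090 + €61,650 = €222,100 (over)
5 windows exceed the threshold.

5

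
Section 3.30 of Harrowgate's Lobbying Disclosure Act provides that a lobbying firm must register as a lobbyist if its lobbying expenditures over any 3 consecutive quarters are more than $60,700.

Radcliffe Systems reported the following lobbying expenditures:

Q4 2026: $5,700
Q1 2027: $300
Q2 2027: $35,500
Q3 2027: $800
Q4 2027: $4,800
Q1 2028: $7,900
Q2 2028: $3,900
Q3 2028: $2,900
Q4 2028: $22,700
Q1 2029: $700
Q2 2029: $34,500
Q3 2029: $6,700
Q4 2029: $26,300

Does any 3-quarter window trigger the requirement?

Yes

Q4 2026–Q2 2027: $5,700 + $300 + $35,500 = $41,500 (under)
Q1 2027–Q3 2027: $300 + $35,500 + $800 = $36,600 (under)
Q2 2027–Q4 2027: $35,500 + $800 + $4,800 = $41,100 (under)
Q3 2027–Q1 2028: $800 + $4,800 + $7,900 = $13,500 (under)
Q4 2027–Q2 2028: $4,800 + $7,900 + $3,900 = $16,600 (under)
Q1 2028–Q3 2028: $7,900 + $3,900 + $2,900 = $14,700 (under)
Q2 2028–Q4 2028: $3,900 + $2,900 + $22,700 = $29,500 (under)
Q3 2028–Q1 2029: $2,900 + $22,700 + $700 = $26,300 (under)
Q4 2028–Q2 2029: $22,700 + $700 + $34,500 = $57,900 (under)
Q1 2029–Q3 2029: $700 + $34,500 + $6,700 = $41,900 (under)
Q2 2029–Q4 2029: $34,500 + $6,700 + $26,300 = $67,500 (over)
At least one window exceeds $60,700.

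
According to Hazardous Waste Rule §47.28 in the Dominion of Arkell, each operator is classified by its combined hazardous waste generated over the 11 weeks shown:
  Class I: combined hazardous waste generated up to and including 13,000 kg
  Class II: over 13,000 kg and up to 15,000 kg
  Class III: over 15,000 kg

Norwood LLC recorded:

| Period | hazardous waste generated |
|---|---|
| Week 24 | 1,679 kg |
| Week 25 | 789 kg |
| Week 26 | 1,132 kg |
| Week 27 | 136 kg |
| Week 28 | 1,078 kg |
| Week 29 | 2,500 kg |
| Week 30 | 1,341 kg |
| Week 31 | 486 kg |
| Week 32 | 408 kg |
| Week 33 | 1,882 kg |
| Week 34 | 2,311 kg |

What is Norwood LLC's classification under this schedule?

Combined hazardous waste generated: 1,679 kg + 789 kg + 1,132 kg + 136 kg + 1,078 kg + 2,500 kg + 1,341 kg + 486 kg + 408 kg + 1,882 kg + 2,311 kg = 13,742 kg.
13,000 kg < 13,742 kg ≤ 15,000 kg, so Class II applies.

Class II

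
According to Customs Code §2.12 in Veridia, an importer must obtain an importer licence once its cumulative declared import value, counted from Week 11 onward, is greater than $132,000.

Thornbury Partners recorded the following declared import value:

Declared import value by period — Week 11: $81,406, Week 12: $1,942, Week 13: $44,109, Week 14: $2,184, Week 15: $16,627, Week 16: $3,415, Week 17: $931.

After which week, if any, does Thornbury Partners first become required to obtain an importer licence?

Through Week 11: $81,406
Through Week 12: $83,348
Through Week 13: $127,457
Through Week 14: $129,641
Through Week 15: $146,268 ← exceeds threshold

Week 15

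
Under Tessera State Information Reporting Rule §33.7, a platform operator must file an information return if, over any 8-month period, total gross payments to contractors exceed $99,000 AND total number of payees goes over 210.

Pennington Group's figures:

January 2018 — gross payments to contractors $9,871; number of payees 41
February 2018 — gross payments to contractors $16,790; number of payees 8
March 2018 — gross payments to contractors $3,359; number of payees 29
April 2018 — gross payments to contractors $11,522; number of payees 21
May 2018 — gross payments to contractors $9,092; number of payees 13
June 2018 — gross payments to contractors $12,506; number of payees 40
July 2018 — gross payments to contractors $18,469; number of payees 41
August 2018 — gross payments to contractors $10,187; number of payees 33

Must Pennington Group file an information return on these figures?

No

Total gross payments to contractors: $9,871 + $16,790 + $3,359 + $11,522 + $9,092 + $12,506 + $18,469 + $10,187 = $91,796 (≤ $99,000).
Total number of payees: 41 + 8 + 29 + 21 + 13 + 40 + 41 + 33 = 226 (> 210).
The test is 'and': the rule requires both, and at least one is not exceeded.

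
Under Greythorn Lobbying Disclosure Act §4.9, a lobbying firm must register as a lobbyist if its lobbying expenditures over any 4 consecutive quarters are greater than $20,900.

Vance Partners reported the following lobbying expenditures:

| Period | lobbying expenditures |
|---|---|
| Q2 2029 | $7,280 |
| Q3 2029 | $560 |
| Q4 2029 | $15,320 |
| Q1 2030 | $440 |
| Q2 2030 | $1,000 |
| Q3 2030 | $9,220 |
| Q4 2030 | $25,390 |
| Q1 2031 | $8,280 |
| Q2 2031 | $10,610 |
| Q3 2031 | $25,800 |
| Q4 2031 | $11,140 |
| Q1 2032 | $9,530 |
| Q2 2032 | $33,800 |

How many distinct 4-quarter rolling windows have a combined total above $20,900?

9

Q2 2029–Q1 2030: $7,280 + $560 + $15,320 + $440 = $23,600 (over)
Q3 2029–Q2 2030: $560 + $15,320 + $440 + $1,000 = $17,320 (under)
Q4 2029–Q3 2030: $15,320 + $440 + $1,000 + $9,220 = $25,980 (over)
Q1 2030–Q4 2030: $440 + $1,000 + $9,220 + $25,390 = $36,050 (over)
Q2 2030–Q1 2031: $1,000 + $9,220 + $25,390 + $8,280 = $43,890 (over)
Q3 2030–Q2 2031: $9,220 + $25,390 + $8,280 + $10,610 = $53,500 (over)
Q4 2030–Q3 2031: $25,390 + $8,280 + $10,610 + $25,800 = $70,080 (over)
Q1 2031–Q4 2031: $8,280 + $10,610 + $25,800 + $11,140 = $55,830 (over)
Q2 2031–Q1 2032: $10,610 + $25,800 + $11,140 + $9,530 = $57,080 (over)
Q3 2031–Q2 2032: $25,800 + $11,140 + $9,530 + $33,800 = $80,270 (over)
9 windows exceed the threshold.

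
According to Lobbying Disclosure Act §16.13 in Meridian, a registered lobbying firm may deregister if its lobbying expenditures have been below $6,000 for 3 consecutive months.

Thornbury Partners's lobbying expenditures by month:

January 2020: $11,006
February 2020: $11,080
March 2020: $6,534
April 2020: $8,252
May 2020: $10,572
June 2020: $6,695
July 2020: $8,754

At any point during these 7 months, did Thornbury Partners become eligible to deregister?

No

No month is below $6,000.
Longest run of consecutive months below the threshold: 0.
0 < 3, so Thornbury Partners never became eligible.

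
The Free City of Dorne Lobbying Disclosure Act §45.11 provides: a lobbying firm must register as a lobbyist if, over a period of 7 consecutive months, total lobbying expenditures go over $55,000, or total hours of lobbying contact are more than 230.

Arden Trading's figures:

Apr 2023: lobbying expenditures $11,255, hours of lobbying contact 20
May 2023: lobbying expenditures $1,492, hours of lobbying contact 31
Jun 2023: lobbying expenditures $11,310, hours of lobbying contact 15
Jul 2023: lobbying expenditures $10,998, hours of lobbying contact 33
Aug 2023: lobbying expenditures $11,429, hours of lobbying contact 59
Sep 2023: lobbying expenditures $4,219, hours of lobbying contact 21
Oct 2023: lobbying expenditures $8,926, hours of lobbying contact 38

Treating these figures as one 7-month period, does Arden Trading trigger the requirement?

Yes

Total lobbying expenditures: $11,255 + $1,492 + $11,310 + $10,998 + $11,429 + $4,219 + $8,926 = $59,629 (> $55,000).
Total hours of lobbying contact: 20 + 31 + 15 + 33 + 59 + 21 + 38 = 217 (≤ 230).
The test is 'or': at least one threshold is exceeded.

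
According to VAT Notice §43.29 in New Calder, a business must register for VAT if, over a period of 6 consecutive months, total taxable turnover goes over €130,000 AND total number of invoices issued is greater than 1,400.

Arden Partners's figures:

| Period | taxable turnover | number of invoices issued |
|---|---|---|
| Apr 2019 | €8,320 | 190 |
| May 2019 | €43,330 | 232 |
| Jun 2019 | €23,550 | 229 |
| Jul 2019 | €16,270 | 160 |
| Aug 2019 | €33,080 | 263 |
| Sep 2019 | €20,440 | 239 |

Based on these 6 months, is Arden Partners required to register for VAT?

No

Total taxable turnover: €8,320 + €43,330 + €23,550 + €16,270 + €33,080 + €20,440 = €144,990 (> €130,000).
Total number of invoices issued: 190 + 232 + 229 + 160 + 263 + 239 = 1,313 (≤ 1,400).
The test is 'and': the rule requires both, and at least one is not exceeded.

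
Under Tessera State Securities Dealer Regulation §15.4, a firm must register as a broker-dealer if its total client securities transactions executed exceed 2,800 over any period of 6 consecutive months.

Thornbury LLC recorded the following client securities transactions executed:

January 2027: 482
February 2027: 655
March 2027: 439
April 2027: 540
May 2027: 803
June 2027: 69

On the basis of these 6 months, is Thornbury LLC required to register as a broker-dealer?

Yes

Total client securities transactions executed: 482 + 655 + 439 + 540 + 803 + 69 = 2,988.
2,988 > 2,800, so the threshold is exceeded.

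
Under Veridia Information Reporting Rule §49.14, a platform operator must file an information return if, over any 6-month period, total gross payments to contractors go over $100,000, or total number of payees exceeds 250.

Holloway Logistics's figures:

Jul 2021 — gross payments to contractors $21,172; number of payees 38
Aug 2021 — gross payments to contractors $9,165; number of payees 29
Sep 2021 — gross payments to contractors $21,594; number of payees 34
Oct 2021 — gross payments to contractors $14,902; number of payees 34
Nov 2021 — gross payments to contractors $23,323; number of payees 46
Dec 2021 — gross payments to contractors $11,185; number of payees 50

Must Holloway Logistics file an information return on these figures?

Yes

Total gross payments to contractors: $21,172 + $9,165 + $21,594 + $14,902 + $23,323 + $11,185 = $101,341 (> $100,000).
Total number of payees: 38 + 29 + 34 + 34 + 46 + 50 = 231 (≤ 250).
The test is 'or': at least one threshold is exceeded.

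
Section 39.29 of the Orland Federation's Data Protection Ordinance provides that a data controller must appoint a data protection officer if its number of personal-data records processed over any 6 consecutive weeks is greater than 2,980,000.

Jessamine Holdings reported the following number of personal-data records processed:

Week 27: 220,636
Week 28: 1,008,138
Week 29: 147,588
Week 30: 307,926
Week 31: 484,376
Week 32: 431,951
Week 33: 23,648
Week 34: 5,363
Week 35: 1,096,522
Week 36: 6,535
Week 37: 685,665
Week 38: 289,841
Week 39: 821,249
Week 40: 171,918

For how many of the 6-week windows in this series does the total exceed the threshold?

1

Week 27–Week 32: 220,636 + 1,008,138 + 147,588 + 307,926 + 484,376 + 431,951 = 2,600,615 (under)
Week 28–Week 33: 1,008,138 + 147,588 + 307,926 + 484,376 + 431,951 + 23,648 = 2,403,627 (under)
Week 29–Week 34: 147,588 + 307,926 + 484,376 + 431,951 + 23,648 + 5,363 = 1,400,852 (under)
Week 30–Week 35: 307,926 + 484,376 + 431,951 + 23,648 + 5,363 + 1,096,522 = 2,349,786 (under)
Week 31–Week 36: 484,376 + 431,951 + 23,648 + 5,363 + 1,096,522 + 6,535 = 2,048,395 (under)
Week 32–Week 37: 431,951 + 23,648 + 5,363 + 1,096,522 + 6,535 + 685,665 = 2,249,684 (under)
Week 33–Week 38: 23,648 + 5,363 + 1,096,522 + 6,535 + 685,665 + 289,841 = 2,107,574 (under)
Week 34–Week 39: 5,363 + 1,096,522 + 6,535 + 685,665 + 289,841 + 821,249 = 2,905,175 (under)
Week 35–Week 40: 1,096,522 + 6,535 + 685,665 + 289,841 + 821,249 + 171,918 = 3,071,730 (over)
1 window exceeds the threshold.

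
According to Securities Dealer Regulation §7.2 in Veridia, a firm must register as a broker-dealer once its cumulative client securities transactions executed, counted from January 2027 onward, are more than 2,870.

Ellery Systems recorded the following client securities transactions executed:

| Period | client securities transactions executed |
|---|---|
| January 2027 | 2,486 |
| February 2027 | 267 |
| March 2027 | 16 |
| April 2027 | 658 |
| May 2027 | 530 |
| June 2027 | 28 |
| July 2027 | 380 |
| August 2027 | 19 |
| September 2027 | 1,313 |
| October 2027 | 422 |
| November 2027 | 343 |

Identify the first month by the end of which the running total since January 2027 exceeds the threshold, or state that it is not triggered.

April 2027

Through January 2027: 2,486
Through February 2027: 2,753
Through March 2027: 2,769
Through April 2027: 3,427 ← exceeds threshold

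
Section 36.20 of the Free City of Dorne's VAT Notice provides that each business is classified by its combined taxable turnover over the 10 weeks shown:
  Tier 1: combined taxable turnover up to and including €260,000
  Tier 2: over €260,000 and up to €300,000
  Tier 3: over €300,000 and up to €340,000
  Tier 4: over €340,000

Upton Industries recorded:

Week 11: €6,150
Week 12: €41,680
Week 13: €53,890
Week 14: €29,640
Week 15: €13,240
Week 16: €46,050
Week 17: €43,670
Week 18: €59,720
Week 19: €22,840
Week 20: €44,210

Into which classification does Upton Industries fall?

Tier 4

Combined taxable turnover: €6,150 + €41,680 + €53,890 + €29,640 + €13,240 + €46,050 + €43,670 + €59,720 + €22,840 + €44,210 = €361,090.
€361,090 > €340,000, so Tier 4 applies.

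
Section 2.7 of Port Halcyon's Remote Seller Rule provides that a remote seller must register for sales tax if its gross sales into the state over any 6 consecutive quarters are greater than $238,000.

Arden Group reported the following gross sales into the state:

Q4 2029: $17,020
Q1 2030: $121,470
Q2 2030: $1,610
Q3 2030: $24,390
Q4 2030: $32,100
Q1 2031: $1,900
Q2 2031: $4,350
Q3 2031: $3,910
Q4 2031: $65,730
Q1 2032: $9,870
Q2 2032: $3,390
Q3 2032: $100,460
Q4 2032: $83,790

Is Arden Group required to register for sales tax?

Q4 2029–Q1 2031: $17,020 + $121,470 + $1,610 + $24,390 + $32,100 + $1,900 = $198,490 (under)
Q1 2030–Q2 2031: $121,470 + $1,610 + $24,390 + $32,100 + $1,900 + $4,350 = $185,820 (under)
Q2 2030–Q3 2031: $1,610 + $24,390 + $32,100 + $1,900 + $4,350 + $3,910 = $68,260 (under)
Q3 2030–Q4 2031: $24,390 + $32,100 + $1,900 + $4,350 + $3,910 + $65,730 = $132,380 (under)
Q4 2030–Q1 2032: $32,100 + $1,900 + $4,350 + $3,910 + $65,730 + $9,870 = $117,860 (under)
Q1 2031–Q2 2032: $1,900 + $4,350 + $3,910 + $65,730 + $9,870 + $3,390 = $89,150 (under)
Q2 2031–Q3 2032: $4,350 + $3,910 + $65,730 + $9,870 + $3,390 + $100,460 = $187,710 (under)
Q3 2031–Q4 2032: $3,910 + $65,730 + $9,870 + $3,390 + $100,460 + $83,790 = $267,150 (over)
At least one window exceeds $238,000.

Yes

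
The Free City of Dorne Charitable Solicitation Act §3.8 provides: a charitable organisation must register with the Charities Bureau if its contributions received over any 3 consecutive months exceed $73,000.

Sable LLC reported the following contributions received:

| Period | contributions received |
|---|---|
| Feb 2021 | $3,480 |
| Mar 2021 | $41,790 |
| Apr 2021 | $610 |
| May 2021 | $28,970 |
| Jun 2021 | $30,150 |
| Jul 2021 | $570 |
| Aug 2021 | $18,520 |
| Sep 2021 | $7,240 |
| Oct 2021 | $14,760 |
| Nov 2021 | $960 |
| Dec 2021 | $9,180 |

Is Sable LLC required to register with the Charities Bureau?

Feb 2021–Apr 2021: $3,480 + $41,790 + $610 = $45,880 (under)
Mar 2021–May 2021: $41,790 + $610 + $28,970 = $71,370 (under)
Apr 2021–Jun 2021: $610 + $28,970 + $30,150 = $59,730 (under)
May 2021–Jul 2021: $28,970 + $30,150 + $570 = $59,690 (under)
Jun 2021–Aug 2021: $30,150 + $570 + $18,520 = $49,240 (under)
Jul 2021–Sep 2021: $570 + $18,520 + $7,240 = $26,330 (under)
Aug 2021–Oct 2021: $18,520 + $7,240 + $14,760 = $40,520 (under)
Sep 2021–Nov 2021: $7,240 + $14,760 + $960 = $22,960 (under)
Oct 2021–Dec 2021: $14,760 + $960 + $9,180 = $24,900 (under)
No window exceeds $73,000.

No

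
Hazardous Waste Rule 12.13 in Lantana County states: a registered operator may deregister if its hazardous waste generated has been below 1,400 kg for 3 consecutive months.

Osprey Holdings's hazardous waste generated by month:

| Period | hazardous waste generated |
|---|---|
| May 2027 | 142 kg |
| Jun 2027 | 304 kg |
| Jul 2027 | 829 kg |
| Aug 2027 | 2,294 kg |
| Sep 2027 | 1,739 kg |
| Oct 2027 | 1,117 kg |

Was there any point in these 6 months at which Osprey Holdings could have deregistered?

Months below 1,400 kg: May 2027, Jun 2027, Jul 2027, Oct 2027.
Longest run of consecutive months below the threshold: 3.
3 ≥ 3, so Osprey Holdings became eligible.

Yes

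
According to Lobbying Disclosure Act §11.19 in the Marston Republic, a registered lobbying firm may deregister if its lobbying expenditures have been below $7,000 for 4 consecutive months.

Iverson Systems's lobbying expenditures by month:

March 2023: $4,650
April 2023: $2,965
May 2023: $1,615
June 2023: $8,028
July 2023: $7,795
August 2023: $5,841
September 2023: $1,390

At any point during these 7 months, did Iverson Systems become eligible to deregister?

No

Months below $7,000: March 2023, April 2023, May 2023, August 2023, September 2023.
Longest run of consecutive months below the threshold: 3.
3 < 4, so Iverson Systems never became eligible.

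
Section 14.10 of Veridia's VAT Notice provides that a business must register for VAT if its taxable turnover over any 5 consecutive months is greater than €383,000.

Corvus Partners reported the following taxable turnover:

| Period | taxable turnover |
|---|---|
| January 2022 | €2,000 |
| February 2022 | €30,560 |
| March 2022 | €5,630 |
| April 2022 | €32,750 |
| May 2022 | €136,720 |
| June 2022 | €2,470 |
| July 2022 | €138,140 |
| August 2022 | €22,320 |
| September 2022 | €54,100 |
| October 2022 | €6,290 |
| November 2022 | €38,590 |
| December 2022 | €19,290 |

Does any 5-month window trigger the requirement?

No

January 2022–May 2022: €2,000 + €30,560 + €5,630 + €32,750 + €136,720 = €207,660 (under)
February 2022–June 2022: €30,560 + €5,630 + €32,750 + €136,720 + €2,470 = €208,130 (under)
March 2022–July 2022: €5,630 + €32,750 + €136,720 + €2,470 + €138,140 = €315,710 (under)
April 2022–August 2022: €32,750 + €136,720 + €2,470 + €138,140 + €22,320 = €332,400 (under)
May 2022–September 2022: €136,720 + €2,470 + €138,140 + €22,320 + €54,100 = €353,750 (under)
June 2022–October 2022: €2,470 + €138,140 + €22,320 + €54,100 + €6,290 = €223,320 (under)
July 2022–November 2022: €138,140 + €22,320 + €54,100 + €6,290 + €38,590 = €259,440 (under)
August 2022–December 2022: €22,320 + €54,100 + €6,290 + €38,590 + €19,290 = €140,590 (under)
No window exceeds €383,000.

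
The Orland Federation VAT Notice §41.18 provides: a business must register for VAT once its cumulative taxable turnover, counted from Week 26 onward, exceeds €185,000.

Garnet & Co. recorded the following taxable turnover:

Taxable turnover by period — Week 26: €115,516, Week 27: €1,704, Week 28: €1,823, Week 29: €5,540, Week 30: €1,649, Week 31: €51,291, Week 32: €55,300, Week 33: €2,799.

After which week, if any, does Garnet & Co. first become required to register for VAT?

Week 32

Through Week 26: €115,516
Through Week 27: €117,220
Through Week 28: €119,043
Through Week 29: €124,583
Through Week 30: €126,232
Through Week 31: €177,523
Through Week 32: €232,823 ← exceeds threshold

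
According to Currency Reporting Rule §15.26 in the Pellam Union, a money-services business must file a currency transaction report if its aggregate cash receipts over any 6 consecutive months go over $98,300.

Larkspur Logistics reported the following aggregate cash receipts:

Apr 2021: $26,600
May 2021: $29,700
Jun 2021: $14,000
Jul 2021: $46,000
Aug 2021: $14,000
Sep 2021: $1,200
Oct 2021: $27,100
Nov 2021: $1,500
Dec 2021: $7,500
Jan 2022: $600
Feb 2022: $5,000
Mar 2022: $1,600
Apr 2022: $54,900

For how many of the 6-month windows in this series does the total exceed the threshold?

3

Apr 2021–Sep 2021: $26,600 + $29,700 + $14,000 + $46,000 + $14,000 + $1,200 = $131,500 (over)
May 2021–Oct 2021: $29,700 + $14,000 + $46,000 + $14,000 + $1,200 + $27,100 = $132,000 (over)
Jun 2021–Nov 2021: $14,000 + $46,000 + $14,000 + $1,200 + $27,100 + $1,500 = $103,800 (over)
Jul 2021–Dec 2021: $46,000 + $14,000 + $1,200 + $27,100 + $1,500 + $7,500 = $97,300 (under)
Aug 2021–Jan 2022: $14,000 + $1,200 + $27,100 + $1,500 + $7,500 + $600 = $51,900 (under)
Sep 2021–Feb 2022: $1,200 + $27,100 + $1,500 + $7,500 + $600 + $5,000 = $42,900 (under)
Oct 2021–Mar 2022: $27,100 + $1,500 + $7,500 + $600 + $5,000 + $1,600 = $43,300 (under)
Nov 2021–Apr 2022: $1,500 + $7,500 + $600 + $5,000 + $1,600 + $54,900 = $71,100 (under)
3 windows exceed the threshold.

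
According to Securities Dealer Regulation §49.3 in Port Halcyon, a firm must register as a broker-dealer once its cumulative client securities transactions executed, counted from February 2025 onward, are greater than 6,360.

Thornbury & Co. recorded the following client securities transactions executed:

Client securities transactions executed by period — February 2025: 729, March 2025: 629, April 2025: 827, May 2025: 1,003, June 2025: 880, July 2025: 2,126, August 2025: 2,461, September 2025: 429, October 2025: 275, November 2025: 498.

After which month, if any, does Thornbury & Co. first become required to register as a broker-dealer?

Through February 2025: 729
Through March 2025: 1,358
Through April 2025: 2,185
Through May 2025: 3,188
Through June 2025: 4,068
Through July 2025: 6,194
Through August 2025: 8,655 ← exceeds threshold

August 2025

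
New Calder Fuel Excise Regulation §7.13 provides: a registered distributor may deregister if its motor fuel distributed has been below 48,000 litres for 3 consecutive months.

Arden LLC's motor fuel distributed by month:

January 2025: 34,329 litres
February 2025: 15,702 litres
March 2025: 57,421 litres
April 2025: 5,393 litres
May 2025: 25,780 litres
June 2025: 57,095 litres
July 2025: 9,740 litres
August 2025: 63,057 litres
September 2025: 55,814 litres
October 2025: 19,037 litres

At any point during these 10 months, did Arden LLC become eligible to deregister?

No

Months below 48,000 litres: January 2025, February 2025, April 2025, May 2025, July 2025, October 2025.
Longest run of consecutive months below the threshold: 2.
2 < 3, so Arden LLC never became eligible.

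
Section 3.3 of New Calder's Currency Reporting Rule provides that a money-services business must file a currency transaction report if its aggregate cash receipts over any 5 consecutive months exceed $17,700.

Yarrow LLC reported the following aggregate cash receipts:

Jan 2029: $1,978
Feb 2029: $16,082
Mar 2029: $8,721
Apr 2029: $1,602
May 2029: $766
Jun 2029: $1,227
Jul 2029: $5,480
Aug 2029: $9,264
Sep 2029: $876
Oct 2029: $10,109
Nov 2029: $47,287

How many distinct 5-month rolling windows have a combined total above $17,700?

Jan 2029–May 2029: $1,978 + $16,082 + $8,721 + $1,602 + $766 = $29,149 (over)
Feb 2029–Jun 2029: $16,082 + $8,721 + $1,602 + $766 + $1,227 = $28,398 (over)
Mar 2029–Jul 2029: $8,721 + $1,602 + $766 + $1,227 + $5,480 = $17,796 (over)
Apr 2029–Aug 2029: $1,602 + $766 + $1,227 + $5,480 + $9,264 = $18,339 (over)
May 2029–Sep 2029: $766 + $1,227 + $5,480 + $9,264 + $876 = $17,613 (under)
Jun 2029–Oct 2029: $1,227 + $5,480 + $9,264 + $876 + $10,109 = $26,956 (over)
Jul 2029–Nov 2029: $5,480 + $9,264 + $876 + $10,109 + $47,287 = $73,016 (over)
6 windows exceed the threshold.

6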